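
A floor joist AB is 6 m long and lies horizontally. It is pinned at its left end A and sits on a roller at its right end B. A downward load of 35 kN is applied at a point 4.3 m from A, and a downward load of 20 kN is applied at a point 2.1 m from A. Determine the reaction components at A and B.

Moments about A: B_y·6 − 35·4.3 − 20·2.1 = 0 → B_y = 192.5/6 = 32.0833 ≈ 32.08 kN.
ΣF_y = 0: A_y + 32.0833 − 35 − 20 = 0 → A_y = 22.92 kN.
ΣF_x = 0: no horizontal applied forces, so A_x = 0.

A_x = 0, A_y = 22.92 kN, B_y = 32.08 kN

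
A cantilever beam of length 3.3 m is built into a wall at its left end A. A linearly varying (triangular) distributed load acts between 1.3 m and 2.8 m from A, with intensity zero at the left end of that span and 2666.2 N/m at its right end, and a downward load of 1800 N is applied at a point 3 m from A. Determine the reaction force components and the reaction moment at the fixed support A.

A_x = 0, A_y = 3800 N, M_A = 9999 N·m

Resultant of the triangular load: ½ × 2666.2 × 1.5 = 1999.65 N, acting at 2.3 m from A (one-third of the span from the peak).
ΣF_x = 0: A_x = 0.
ΣF_y = 0: A_y − ½·2666.2·1.5 − 1800 = 0 → A_y = 3800 N.
ΣM about A: M_A − (½·2666.2·1.5)·2.3 − 1800·3 = 0 → M_A = 9999 N·m.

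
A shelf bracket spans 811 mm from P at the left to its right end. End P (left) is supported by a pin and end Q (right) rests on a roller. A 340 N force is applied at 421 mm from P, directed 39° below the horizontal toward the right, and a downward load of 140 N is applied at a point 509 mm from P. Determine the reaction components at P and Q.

P_x = -264.2 N, P_y = 155.0 N, Q_y = 198.9 N

ΣM about P: Q_y·811 − 340·sin39°·421 − 140·509 = 0 → Q_y = 161341/811 = 198.941 ≈ 198.9 N.
ΣF_y = 0: P_y + 198.941 − 340·sin39° − 140 = 0 → P_y = 155.0 N.
ΣF_x = 0: P_x + 340·cos39° = 0 → P_x = -264.2 N.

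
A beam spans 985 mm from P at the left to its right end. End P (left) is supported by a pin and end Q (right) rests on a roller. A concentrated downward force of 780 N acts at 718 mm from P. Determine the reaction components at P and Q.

P_x = 0, P_y = 211.4 N, Q_y = 568.6 N

Taking moments about P: Q_y·985 − 780·718 = 0 → Q_y = 560040/985 = 568.569 ≈ 568.6 N.
ΣF_y = 0: P_y + 568.569 − 780 = 0 → P_y = 211.4 N.
ΣF_x = 0: no horizontal applied forces, so P_x = 0.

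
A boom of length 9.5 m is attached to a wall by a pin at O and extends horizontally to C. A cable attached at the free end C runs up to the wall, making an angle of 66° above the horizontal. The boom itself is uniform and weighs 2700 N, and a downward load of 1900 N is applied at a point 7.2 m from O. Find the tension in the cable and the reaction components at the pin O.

T = 3054 N, O_x = 1242 N, O_y = 1810 N

ΣM about O: T·sin66°·9.5 − 2700·4.75 − 1900·7.2 = 0 → T = 26505/(9.5·0.913545) = 3054.04 ≈ 3054 N.
ΣF_x = 0: O_x − T·cos66° = 0 → O_x = 3054.04 × 0.406737 = 1242 N.
ΣF_y = 0: O_y + T·sin66° − 2700 − 1900 = 0 → O_y = 4600 − 3054.04 × 0.913545 = 1810 N.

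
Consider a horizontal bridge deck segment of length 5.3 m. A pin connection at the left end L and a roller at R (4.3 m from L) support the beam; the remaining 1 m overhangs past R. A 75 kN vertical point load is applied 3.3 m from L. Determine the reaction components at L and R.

ΣM about L: R_y·4.3 − 75·3.3 = 0 → R_y = 247.5/4.3 = 57.5581 ≈ 57.56 kN.
ΣF_y = 0: L_y + 57.5581 − 75 = 0 → L_y = 17.44 kN.
ΣF_x = 0: no horizontal applied forces, so L_x = 0.

L_x = 0, L_y = 17.44 kN, R_y = 57.56 kN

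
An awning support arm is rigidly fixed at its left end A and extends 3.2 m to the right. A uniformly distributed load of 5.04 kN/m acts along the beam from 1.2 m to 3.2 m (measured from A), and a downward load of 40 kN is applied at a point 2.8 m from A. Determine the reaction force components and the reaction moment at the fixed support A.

A_x = 0, A_y = 50.08 kN, M_A = 134.2 kN·m

Resultant of the distributed load: 5.04 × 2 = 10.08 kN at 2.2 m from A.
ΣF_x = 0: A_x = 0.
ΣF_y = 0: A_y − 5.04·2 − 40 = 0 → A_y = 50.08 kN.
ΣM about A: M_A − (5.04·2)·2.2 − 40·2.8 = 0 → M_A = 134.2 kN·m.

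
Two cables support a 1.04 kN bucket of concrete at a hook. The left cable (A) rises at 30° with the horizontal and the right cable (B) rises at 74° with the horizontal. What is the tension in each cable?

ΣF_x = 0: −T_A·cos30° + T_B·cos74° = 0 → T_B = 3.1419·T_A.
ΣF_y = 0: T_A·sin30° + T_B·sin74° = 1.04.
Substitute: T_A·(0.5 + 3.1419·0.961262) = 1.04 → T_A = 0.295439 ≈ 0.2954 kN.
Then T_B = 3.1419 × 0.295439 = 0.9282 kN.

T_A = 0.2954 kN, T_B = 0.9282 kN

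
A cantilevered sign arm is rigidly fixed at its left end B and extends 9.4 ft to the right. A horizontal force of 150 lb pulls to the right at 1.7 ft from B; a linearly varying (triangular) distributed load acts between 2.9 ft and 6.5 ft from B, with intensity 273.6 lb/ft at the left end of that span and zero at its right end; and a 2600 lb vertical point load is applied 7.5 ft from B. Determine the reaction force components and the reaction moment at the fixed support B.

B_x = -150.0 lb, B_y = 3092 lb, M_B = 21520 lb·ft

Resultant of the triangular load: ½ × 273.6 × 3.6 = 492.48 lb, acting at 4.1 ft from B (one-third of the span from the peak).
ΣF_x = 0: B_x + 150 = 0 → B_x = -150.0 lb.
ΣF_y = 0: B_y − ½·273.6·3.6 − 2600 = 0 → B_y = 3092 lb.
ΣM about B: M_B − (½·273.6·3.6)·4.1 − 2600·7.5 = 0 → M_B = 21520 lb·ft.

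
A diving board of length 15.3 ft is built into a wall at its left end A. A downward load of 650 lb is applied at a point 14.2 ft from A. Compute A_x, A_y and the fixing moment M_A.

ΣF_x = 0: A_x = 0.
ΣF_y = 0: A_y − 650 = 0 → A_y = 650.0 lb.
ΣM about A: M_A − 650·14.2 = 0 → M_A = 9230 lb·ft.

A_x = 0, A_y = 650.0 lb, M_A = 9230 lb·ft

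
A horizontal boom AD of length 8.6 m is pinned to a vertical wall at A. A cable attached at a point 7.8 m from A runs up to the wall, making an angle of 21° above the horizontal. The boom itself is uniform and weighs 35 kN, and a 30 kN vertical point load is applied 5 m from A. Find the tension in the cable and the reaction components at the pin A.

T = 107.5 kN, A_x = 100.4 kN, A_y = 26.47 kN

ΣM about A: T·sin21°·7.8 − 35·4.3 − 30·5 = 0 → T = 300.5/(7.8·0.358368) = 107.503 ≈ 107.5 kN.
ΣF_x = 0: A_x − T·cos21° = 0 → A_x = 107.503 × 0.93358 = 100.4 kN.
ΣF_y = 0: A_y + T·sin21° − 35 − 30 = 0 → A_y = 65 − 107.503 × 0.358368 = 26.47 kN.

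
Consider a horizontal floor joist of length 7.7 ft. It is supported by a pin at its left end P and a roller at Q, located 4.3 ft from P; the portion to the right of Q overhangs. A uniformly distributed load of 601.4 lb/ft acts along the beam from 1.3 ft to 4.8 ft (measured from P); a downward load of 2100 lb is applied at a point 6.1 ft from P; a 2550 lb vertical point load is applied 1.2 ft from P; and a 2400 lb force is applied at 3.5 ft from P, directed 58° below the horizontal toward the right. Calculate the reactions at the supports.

Resultant of the distributed load: 601.4 × 3.5 = 2104.9 lb at 3.05 ft from P.
Moments about P: Q_y·4.3 − (601.4·3.5)·3.05 − 2100·6.1 − 2550·1.2 − 2400·sin58°·3.5 = 0 → Q_y = 29413.5/4.3 = 6840.35 ≈ 6840 lb.
ΣF_y = 0: P_y + 6840.35 − 601.4·3.5 − 2100 − 2550 − 2400·sin58° = 0 → P_y = 1950 lb.
ΣF_x = 0: P_x + 2400·cos58° = 0 → P_x = -1272 lb.

P_x = -1272 lb, P_y = 1950 lb, Q_y = 6840 lb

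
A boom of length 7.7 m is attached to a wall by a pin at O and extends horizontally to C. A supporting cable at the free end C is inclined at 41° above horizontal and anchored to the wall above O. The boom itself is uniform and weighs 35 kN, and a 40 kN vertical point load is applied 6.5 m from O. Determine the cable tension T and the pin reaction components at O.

ΣM about O: T·sin41°·7.7 − 35·3.85 − 40·6.5 = 0 → T = 394.75/(7.7·0.656059) = 78.1427 ≈ 78.14 kN.
ΣF_x = 0: O_x − T·cos41° = 0 → O_x = 78.1427 × 0.75471 = 58.98 kN.
ΣF_y = 0: O_y + T·sin41° − 35 − 40 = 0 → O_y = 75 − 78.1427 × 0.656059 = 23.73 kN.

T = 78.14 kN, O_x = 58.98 kN, O_y = 23.73 kN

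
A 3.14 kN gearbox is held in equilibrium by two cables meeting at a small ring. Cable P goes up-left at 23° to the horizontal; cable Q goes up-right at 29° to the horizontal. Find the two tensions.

ΣF_x = 0: −T_P·cos23° + T_Q·cos29° = 0 → T_Q = 1.05246·T_P.
ΣF_y = 0: T_P·sin23° + T_Q·sin29° = 3.14.
Substitute: T_P·(0.390731 + 1.05246·0.48481) = 3.14 → T_P = 3.48512 ≈ 3.485 kN.
Then T_Q = 1.05246 × 3.48512 = 3.668 kN.

T_P = 3.485 kN, T_Q = 3.668 kN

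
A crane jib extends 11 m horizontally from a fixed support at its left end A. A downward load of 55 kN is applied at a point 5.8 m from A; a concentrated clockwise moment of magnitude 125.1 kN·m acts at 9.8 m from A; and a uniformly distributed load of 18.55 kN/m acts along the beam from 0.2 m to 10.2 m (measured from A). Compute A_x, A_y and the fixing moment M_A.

A_x = 0, A_y = 240.5 kN, M_A = 1409 kN·m

Resultant of the distributed load: 18.55 × 10 = 185.5 kN at 5.2 m from A.
ΣF_x = 0: A_x = 0.
ΣF_y = 0: A_y − 55 − 18.55·10 = 0 → A_y = 240.5 kN.
ΣM about A: M_A − 55·5.8 − 125.1 − (18.55·10)·5.2 = 0 → M_A = 1409 kN·m.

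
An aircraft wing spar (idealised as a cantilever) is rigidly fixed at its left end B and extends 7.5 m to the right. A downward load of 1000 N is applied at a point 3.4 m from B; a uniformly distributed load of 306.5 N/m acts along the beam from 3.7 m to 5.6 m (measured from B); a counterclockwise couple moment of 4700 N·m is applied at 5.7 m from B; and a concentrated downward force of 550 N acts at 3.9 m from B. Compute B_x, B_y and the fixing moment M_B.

Resultant of the distributed load: 306.5 × 1.9 = 582.35 N at 4.65 m from B.
ΣF_x = 0: B_x = 0.
ΣF_y = 0: B_y − 1000 − 306.5·1.9 − 550 = 0 → B_y = 2132 N.
ΣM about B: M_B − 1000·3.4 − (306.5·1.9)·4.65 + 4700 − 550·3.9 = 0 → M_B = 3553 N·m.

B_x = 0, B_y = 2132 N, M_B = 3553 N·m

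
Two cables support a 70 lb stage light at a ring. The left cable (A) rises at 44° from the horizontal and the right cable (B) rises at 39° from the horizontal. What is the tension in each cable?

T_A = 54.81 lb, T_B = 50.73 lb

ΣF_x = 0: −T_A·cos44° + T_B·cos39° = 0 → T_B = 0.925617·T_A.
ΣF_y = 0: T_A·sin44° + T_B·sin39° = 70.
Substitute: T_A·(0.694658 + 0.925617·0.62932) = 70 → T_A = 54.8088 ≈ 54.81 lb.
Then T_B = 0.925617 × 54.8088 = 50.73 lb.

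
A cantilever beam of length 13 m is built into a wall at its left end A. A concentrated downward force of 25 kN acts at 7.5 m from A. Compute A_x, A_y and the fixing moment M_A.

A_x = 0, A_y = 25.00 kN, M_A = 187.5 kN·m

ΣF_x = 0: A_x = 0.
ΣF_y = 0: A_y − 25 = 0 → A_y = 25.00 kN.
ΣM about A: M_A − 25·7.5 = 0 → M_A = 187.5 kN·m.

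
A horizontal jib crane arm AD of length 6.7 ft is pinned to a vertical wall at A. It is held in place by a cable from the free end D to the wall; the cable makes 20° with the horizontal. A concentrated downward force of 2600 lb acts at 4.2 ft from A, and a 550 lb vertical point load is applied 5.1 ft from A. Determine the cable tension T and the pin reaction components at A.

T = 5989 lb, A_x = 5628 lb, A_y = 1101 lb

ΣM about A: T·sin20°·6.7 − 2600·4.2 − 550·5.1 = 0 → T = 13725/(6.7·0.34202) = 5989.44 ≈ 5989 lb.
ΣF_x = 0: A_x − T·cos20° = 0 → A_x = 5989.44 × 0.939693 = 5628 lb.
ΣF_y = 0: A_y + T·sin20° − 2600 − 550 = 0 → A_y = 3150 − 5989.44 × 0.34202 = 1101 lb.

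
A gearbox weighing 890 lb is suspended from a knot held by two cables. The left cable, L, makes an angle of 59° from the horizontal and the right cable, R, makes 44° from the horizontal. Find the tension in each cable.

T_L = 657.1 lb, T_R = 470.4 lb

ΣF_x = 0: −T_L·cos59° + T_R·cos44° = 0 → T_R = 0.715987·T_L.
ΣF_y = 0: T_L·sin59° + T_R·sin44° = 890.
Substitute: T_L·(0.857167 + 0.715987·0.694658) = 890 → T_L = 657.053 ≈ 657.1 lb.
Then T_R = 0.715987 × 657.053 = 470.4 lb.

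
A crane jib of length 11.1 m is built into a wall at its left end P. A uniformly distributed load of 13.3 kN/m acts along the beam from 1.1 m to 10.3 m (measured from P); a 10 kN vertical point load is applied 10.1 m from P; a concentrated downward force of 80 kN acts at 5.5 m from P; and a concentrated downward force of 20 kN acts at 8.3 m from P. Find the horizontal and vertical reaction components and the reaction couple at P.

P_x = 0, P_y = 232.4 kN, M_P = 1404 kN·m

Resultant of the distributed load: 13.3 × 9.2 = 122.36 kN at 5.7 m from P.
ΣF_x = 0: P_x = 0.
ΣF_y = 0: P_y − 13.3·9.2 − 10 − 80 − 20 = 0 → P_y = 232.4 kN.
ΣM about P: M_P − (13.3·9.2)·5.7 − 10·10.1 − 80·5.5 − 20·8.3 = 0 → M_P = 1404 kN·m.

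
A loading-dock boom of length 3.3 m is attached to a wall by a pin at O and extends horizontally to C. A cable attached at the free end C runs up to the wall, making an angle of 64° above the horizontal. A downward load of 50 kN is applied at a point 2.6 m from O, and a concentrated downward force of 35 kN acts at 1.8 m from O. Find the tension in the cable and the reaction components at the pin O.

T = 65.07 kN, O_x = 28.52 kN, O_y = 26.52 kN

ΣM about O: T·sin64°·3.3 − 50·2.6 − 35·1.8 = 0 → T = 193/(3.3·0.898794) = 65.0704 ≈ 65.07 kN.
ΣF_x = 0: O_x − T·cos64° = 0 → O_x = 65.0704 × 0.438371 = 28.52 kN.
ΣF_y = 0: O_y + T·sin64° − 50 − 35 = 0 → O_y = 85 − 65.0704 × 0.898794 = 26.52 kN.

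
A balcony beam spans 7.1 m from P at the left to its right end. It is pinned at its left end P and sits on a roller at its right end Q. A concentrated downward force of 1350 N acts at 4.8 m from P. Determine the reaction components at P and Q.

P_x = 0, P_y = 437.3 N, Q_y = 912.7 N

ΣM about P: Q_y·7.1 − 1350·4.8 = 0 → Q_y = 6480/7.1 = 912.676 ≈ 912.7 N.
ΣF_y = 0: P_y + 912.676 − 1350 = 0 → P_y = 437.3 N.
ΣF_x = 0: no horizontal applied forces, so P_x = 0.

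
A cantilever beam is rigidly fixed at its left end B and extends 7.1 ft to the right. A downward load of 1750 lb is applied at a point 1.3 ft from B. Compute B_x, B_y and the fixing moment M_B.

B_x = 0, B_y = 1750 lb, M_B = 2275 lb·ft

ΣF_x = 0: B_x = 0.
ΣF_y = 0: B_y − 1750 = 0 → B_y = 1750 lb.
ΣM about B: M_B − 1750·1.3 = 0 → M_B = 2275 lb·ft.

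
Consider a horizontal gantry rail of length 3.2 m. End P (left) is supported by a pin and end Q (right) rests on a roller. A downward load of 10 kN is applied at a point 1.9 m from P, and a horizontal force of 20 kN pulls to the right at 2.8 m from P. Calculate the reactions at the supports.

Taking moments about P: Q_y·3.2 − 10·1.9 = 0 → Q_y = 19/3.2 = 5.9375 ≈ 5.938 kN.
ΣF_y = 0: P_y + 5.9375 − 10 = 0 → P_y = 4.062 kN.
ΣF_x = 0: P_x + 20 = 0 → P_x = -20.00 kN.

P_x = -20.00 kN, P_y = 4.062 kN, Q_y = 5.938 kN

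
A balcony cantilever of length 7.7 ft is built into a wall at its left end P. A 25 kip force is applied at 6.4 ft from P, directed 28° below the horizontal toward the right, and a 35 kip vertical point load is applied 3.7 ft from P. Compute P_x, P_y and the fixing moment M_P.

P_x = -22.07 kip, P_y = 46.74 kip, M_P = 204.6 kip·ft

ΣF_x = 0: P_x + 25·cos28° = 0 → P_x = -22.07 kip.
ΣF_y = 0: P_y − 25·sin28° − 35 = 0 → P_y = 46.74 kip.
ΣM about P: M_P − 25·sin28°·6.4 − 35·3.7 = 0 → M_P = 204.6 kip·ft.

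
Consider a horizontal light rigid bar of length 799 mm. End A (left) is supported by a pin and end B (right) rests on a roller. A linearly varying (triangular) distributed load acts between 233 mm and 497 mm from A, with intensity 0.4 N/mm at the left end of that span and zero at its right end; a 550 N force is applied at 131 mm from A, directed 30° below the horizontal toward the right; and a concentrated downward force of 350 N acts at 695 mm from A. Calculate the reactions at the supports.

A_x = -476.3 N, A_y = 307.1 N, B_y = 370.7 N

Resultant of the triangular load: ½ × 0.4 × 264 = 52.8 N, acting at 321 mm from A (one-third of the span from the peak).
Moments about A: B_y·799 − (½·0.4·264)·321 − 550·sin30°·131 − 350·695 = 0 → B_y = 296223.8/799 = 370.743 ≈ 370.7 N.
ΣF_y = 0: A_y + 370.743 − ½·0.4·264 − 550·sin30° − 350 = 0 → A_y = 307.1 N.
ΣF_x = 0: A_x + 550·cos30° = 0 → A_x = -476.3 N.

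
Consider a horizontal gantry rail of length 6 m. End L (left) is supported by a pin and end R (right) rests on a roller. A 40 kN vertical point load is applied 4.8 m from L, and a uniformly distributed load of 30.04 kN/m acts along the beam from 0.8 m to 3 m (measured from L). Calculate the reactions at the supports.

Resultant of the distributed load: 30.04 × 2.2 = 66.088 kN at 1.9 m from L.
Taking moments about L: R_y·6 − 40·4.8 − (30.04·2.2)·1.9 = 0 → R_y = 317.5672/6 = 52.9279 ≈ 52.93 kN.
ΣF_y = 0: L_y + 52.9279 − 40 − 30.04·2.2 = 0 → L_y = 53.16 kN.
ΣF_x = 0: no horizontal applied forces, so L_x = 0.

L_x = 0, L_y = 53.16 kN, R_y = 52.93 kN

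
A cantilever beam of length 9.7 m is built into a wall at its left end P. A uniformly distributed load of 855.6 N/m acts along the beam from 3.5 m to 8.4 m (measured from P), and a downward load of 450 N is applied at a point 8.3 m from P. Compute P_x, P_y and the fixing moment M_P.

Resultant of the distributed load: 855.6 × 4.9 = 4192.44 N at 5.95 m from P.
ΣF_x = 0: P_x = 0.
ΣF_y = 0: P_y − 855.6·4.9 − 450 = 0 → P_y = 4642 N.
ΣM about P: M_P − (855.6·4.9)·5.95 − 450·8.3 = 0 → M_P = 28680 N·m.

P_x = 0, P_y = 4642 N, M_P = 28680 N·m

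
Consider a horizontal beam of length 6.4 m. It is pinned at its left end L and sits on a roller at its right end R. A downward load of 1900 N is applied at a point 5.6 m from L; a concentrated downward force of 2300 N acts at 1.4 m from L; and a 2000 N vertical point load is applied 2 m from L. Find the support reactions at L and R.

L_x = 0, L_y = 3409 N, R_y = 2791 N

Moments about L: R_y·6.4 − 1900·5.6 − 2300·1.4 − 2000·2 = 0 → R_y = 17860/6.4 = 2790.62 ≈ 2791 N.
ΣF_y = 0: L_y + 2790.62 − 1900 − 2300 − 2000 = 0 → L_y = 3409 N.
ΣF_x = 0: no horizontal applied forces, so L_x = 0.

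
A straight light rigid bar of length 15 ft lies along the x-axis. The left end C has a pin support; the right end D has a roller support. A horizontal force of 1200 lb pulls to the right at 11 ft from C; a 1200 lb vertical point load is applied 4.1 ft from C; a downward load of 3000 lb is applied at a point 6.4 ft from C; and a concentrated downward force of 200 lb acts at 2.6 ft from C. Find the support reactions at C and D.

C_x = -1200 lb, C_y = 2757 lb, D_y = 1643 lb

Taking moments about C: D_y·15 − 1200·4.1 − 3000·6.4 − 200·2.6 = 0 → D_y = 24640/15 = 1642.67 ≈ 1643 lb.
ΣF_y = 0: C_y + 1642.67 − 1200 − 3000 − 200 = 0 → C_y = 2757 lb.
ΣF_x = 0: C_x + 1200 = 0 → C_x = -1200 lb.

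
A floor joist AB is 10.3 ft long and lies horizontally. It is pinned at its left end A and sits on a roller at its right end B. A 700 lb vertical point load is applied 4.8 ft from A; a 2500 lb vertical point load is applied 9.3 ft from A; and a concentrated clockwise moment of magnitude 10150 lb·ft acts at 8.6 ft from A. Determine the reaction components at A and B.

Moments about A: B_y·10.3 − 700·4.8 − 2500·9.3 − 10150 = 0 → B_y = 36760/10.3 = 3568.93 ≈ 3569 lb.
ΣF_y = 0: A_y + 3568.93 − 700 − 2500 = 0 → A_y = -368.9 lb.
ΣF_x = 0: no horizontal applied forces, so A_x = 0.

A_x = 0, A_y = -368.9 lb, B_y = 3569 lb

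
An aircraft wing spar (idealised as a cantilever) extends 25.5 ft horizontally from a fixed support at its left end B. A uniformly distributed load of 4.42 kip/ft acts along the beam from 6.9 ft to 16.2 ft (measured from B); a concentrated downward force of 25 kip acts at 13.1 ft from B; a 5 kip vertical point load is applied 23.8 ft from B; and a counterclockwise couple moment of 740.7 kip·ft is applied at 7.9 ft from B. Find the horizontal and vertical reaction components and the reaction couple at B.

Resultant of the distributed load: 4.42 × 9.3 = 41.106 kip at 11.55 ft from B.
ΣF_x = 0: B_x = 0.
ΣF_y = 0: B_y − 4.42·9.3 − 25 − 5 = 0 → B_y = 71.11 kip.
ΣM about B: M_B − (4.42·9.3)·11.55 − 25·13.1 − 5·23.8 + 740.7 = 0 → M_B = 180.6 kip·ft.

B_x = 0, B_y = 71.11 kip, M_B = 180.6 kip·ft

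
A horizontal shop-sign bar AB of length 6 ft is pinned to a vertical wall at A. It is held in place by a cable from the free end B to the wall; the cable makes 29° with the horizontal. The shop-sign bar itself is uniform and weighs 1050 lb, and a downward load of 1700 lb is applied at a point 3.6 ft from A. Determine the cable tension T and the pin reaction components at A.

T = 3187 lb, A_x = 2787 lb, A_y = 1205 lb

ΣM about A: T·sin29°·6 − 1050·3 − 1700·3.6 = 0 → T = 9270/(6·0.48481) = 3186.82 ≈ 3187 lb.
ΣF_x = 0: A_x − T·cos29° = 0 → A_x = 3186.82 × 0.87462 = 2787 lb.
ΣF_y = 0: A_y + T·sin29° − 1050 − 1700 = 0 → A_y = 2750 − 3186.82 × 0.48481 = 1205 lb.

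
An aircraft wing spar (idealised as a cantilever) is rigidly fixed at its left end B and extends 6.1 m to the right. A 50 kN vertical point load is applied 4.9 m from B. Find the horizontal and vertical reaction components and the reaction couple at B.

B_x = 0, B_y = 50.00 kN, M_B = 245.0 kN·m

ΣF_x = 0: B_x = 0.
ΣF_y = 0: B_y − 50 = 0 → B_y = 50.00 kN.
ΣM about B: M_B − 50·4.9 = 0 → M_B = 245.0 kN·m.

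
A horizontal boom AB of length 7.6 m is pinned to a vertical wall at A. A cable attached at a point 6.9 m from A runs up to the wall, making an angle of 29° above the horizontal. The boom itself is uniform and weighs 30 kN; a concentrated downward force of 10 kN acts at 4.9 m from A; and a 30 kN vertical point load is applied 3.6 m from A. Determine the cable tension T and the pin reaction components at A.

T = 81.01 kN, A_x = 70.85 kN, A_y = 30.72 kN

ΣM about A: T·sin29°·6.9 − 30·3.8 − 10·4.9 − 30·3.6 = 0 → T = 271/(6.9·0.48481) = 81.0119 ≈ 81.01 kN.
ΣF_x = 0: A_x − T·cos29° = 0 → A_x = 81.0119 × 0.87462 = 70.85 kN.
ΣF_y = 0: A_y + T·sin29° − 30 − 10 − 30 = 0 → A_y = 70 − 81.0119 × 0.48481 = 30.72 kN.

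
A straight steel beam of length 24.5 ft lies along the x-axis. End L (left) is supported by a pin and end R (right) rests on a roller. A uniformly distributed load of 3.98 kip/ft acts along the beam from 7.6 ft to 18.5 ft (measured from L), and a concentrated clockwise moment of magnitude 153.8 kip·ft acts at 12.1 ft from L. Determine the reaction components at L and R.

L_x = 0, L_y = 14.00 kip, R_y = 29.39 kip

Resultant of the distributed load: 3.98 × 10.9 = 43.382 kip at 13.05 ft from L.
Moments about L: R_y·24.5 − (3.98·10.9)·13.05 − 153.8 = 0 → R_y = 719.9351/24.5 = 29.3851 ≈ 29.39 kip.
ΣF_y = 0: L_y + 29.3851 − 3.98·10.9 = 0 → L_y = 14.00 kip.
ΣF_x = 0: no horizontal applied forces, so L_x = 0.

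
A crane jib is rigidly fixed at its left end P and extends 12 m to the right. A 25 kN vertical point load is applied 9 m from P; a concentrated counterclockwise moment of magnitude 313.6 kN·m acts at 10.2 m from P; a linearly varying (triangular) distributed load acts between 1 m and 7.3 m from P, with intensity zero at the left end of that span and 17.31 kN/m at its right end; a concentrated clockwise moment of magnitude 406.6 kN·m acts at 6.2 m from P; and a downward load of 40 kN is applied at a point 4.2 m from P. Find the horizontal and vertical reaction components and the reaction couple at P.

Resultant of the triangular load: ½ × 17.31 × 6.3 = 54.5265 kN, acting at 5.2 m from P (one-third of the span from the peak).
ΣF_x = 0: P_x = 0.
ΣF_y = 0: P_y − 25 − ½·17.31·6.3 − 40 = 0 → P_y = 119.5 kN.
ΣM about P: M_P − 25·9 + 313.6 − (½·17.31·6.3)·5.2 − 406.6 − 40·4.2 = 0 → M_P = 769.5 kN·m.

P_x = 0, P_y = 119.5 kN, M_P = 769.5 kN·m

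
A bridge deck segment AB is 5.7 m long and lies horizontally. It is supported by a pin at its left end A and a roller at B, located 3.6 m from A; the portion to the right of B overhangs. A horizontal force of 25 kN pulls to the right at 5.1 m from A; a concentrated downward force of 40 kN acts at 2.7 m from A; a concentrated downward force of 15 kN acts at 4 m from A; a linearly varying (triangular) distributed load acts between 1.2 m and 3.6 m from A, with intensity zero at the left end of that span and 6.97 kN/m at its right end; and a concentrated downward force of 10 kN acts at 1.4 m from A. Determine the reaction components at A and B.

A_x = -25.00 kN, A_y = 16.30 kN, B_y = 57.06 kN

Resultant of the triangular load: ½ × 6.97 × 2.4 = 8.364 kN, acting at 2.8 m from A (one-third of the span from the peak).
Moments about A: B_y·3.6 − 40·2.7 − 15·4 − (½·6.97·2.4)·2.8 − 10·1.4 = 0 → B_y = 205.4192/3.6 = 57.0609 ≈ 57.06 kN.
ΣF_y = 0: A_y + 57.0609 − 40 − 15 − ½·6.97·2.4 − 10 = 0 → A_y = 16.30 kN.
ΣF_x = 0: A_x + 25 = 0 → A_x = -25.00 kN.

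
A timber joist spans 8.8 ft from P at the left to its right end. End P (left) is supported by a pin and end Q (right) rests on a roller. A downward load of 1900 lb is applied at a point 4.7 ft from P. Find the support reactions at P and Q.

Taking moments about P: Q_y·8.8 − 1900·4.7 = 0 → Q_y = 8930/8.8 = 1014.77 ≈ 1015 lb.
ΣF_y = 0: P_y + 1014.77 − 1900 = 0 → P_y = 885.2 lb.
ΣF_x = 0: no horizontal applied forces, so P_x = 0.

P_x = 0, P_y = 885.2 lb, Q_y = 1015 lb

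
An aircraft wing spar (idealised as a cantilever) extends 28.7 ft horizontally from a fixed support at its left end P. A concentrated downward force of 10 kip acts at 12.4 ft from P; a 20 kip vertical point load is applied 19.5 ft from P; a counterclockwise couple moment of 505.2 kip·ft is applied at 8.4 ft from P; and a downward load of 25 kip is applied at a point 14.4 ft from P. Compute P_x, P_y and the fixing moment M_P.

P_x = 0, P_y = 55.00 kip, M_P = 368.8 kip·ft

ΣF_x = 0: P_x = 0.
ΣF_y = 0: P_y − 10 − 20 − 25 = 0 → P_y = 55.00 kip.
ΣM about P: M_P − 10·12.4 − 20·19.5 + 505.2 − 25·14.4 = 0 → M_P = 368.8 kip·ft.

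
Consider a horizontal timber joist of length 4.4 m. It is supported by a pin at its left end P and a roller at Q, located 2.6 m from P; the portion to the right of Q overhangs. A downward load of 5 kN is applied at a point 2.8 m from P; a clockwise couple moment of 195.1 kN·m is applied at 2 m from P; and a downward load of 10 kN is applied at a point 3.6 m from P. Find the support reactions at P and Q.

Moments about P: Q_y·2.6 − 5·2.8 − 195.1 − 10·3.6 = 0 → Q_y = 245.1/2.6 = 94.2692 ≈ 94.27 kN.
ΣF_y = 0: P_y + 94.2692 − 5 − 10 = 0 → P_y = -79.27 kN.
ΣF_x = 0: no horizontal applied forces, so P_x = 0.

P_x = 0, P_y = -79.27 kN, Q_y = 94.27 kN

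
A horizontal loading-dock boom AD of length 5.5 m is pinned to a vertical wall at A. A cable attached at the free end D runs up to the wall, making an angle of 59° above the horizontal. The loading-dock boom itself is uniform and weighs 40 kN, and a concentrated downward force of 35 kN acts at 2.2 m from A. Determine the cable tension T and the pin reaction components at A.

ΣM about A: T·sin59°·5.5 − 40·2.75 − 35·2.2 = 0 → T = 187/(5.5·0.857167) = 39.6655 ≈ 39.67 kN.
ΣF_x = 0: A_x − T·cos59° = 0 → A_x = 39.6655 × 0.515038 = 20.43 kN.
ΣF_y = 0: A_y + T·sin59° − 40 − 35 = 0 → A_y = 75 − 39.6655 × 0.857167 = 41.00 kN.

T = 39.67 kN, A_x = 20.43 kN, A_y = 41.00 kN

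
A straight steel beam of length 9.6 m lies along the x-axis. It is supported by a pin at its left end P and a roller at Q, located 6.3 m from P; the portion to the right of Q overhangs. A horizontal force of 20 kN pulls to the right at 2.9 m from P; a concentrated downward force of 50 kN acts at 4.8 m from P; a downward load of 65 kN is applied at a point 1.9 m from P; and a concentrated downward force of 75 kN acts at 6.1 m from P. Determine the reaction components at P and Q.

ΣM about P: Q_y·6.3 − 50·4.8 − 65·1.9 − 75·6.1 = 0 → Q_y = 821/6.3 = 130.317 ≈ 130.3 kN.
ΣF_y = 0: P_y + 130.317 − 50 − 65 − 75 = 0 → P_y = 59.68 kN.
ΣF_x = 0: P_x + 20 = 0 → P_x = -20.00 kN.

P_x = -20.00 kN, P_y = 59.68 kN, Q_y = 130.3 kN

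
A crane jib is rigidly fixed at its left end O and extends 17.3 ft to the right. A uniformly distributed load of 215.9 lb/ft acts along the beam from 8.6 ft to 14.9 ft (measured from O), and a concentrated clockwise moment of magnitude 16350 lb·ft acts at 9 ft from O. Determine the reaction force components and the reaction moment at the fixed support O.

O_x = 0, O_y = 1360 lb, M_O = 32330 lb·ft

Resultant of the distributed load: 215.9 × 6.3 = 1360.17 lb at 11.75 ft from O.
ΣF_x = 0: O_x = 0.
ΣF_y = 0: O_y − 215.9·6.3 = 0 → O_y = 1360 lb.
ΣM about O: M_O − (215.9·6.3)·11.75 − 16350 = 0 → M_O = 32330 lb·ft.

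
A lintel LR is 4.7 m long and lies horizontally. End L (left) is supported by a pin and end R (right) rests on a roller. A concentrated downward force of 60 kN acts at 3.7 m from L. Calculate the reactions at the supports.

Taking moments about L: R_y·4.7 − 60·3.7 = 0 → R_y = 222/4.7 = 47.234 ≈ 47.23 kN.
ΣF_y = 0: L_y + 47.234 − 60 = 0 → L_y = 12.77 kN.
ΣF_x = 0: no horizontal applied forces, so L_x = 0.

L_x = 0, L_y = 12.77 kN, R_y = 47.23 kN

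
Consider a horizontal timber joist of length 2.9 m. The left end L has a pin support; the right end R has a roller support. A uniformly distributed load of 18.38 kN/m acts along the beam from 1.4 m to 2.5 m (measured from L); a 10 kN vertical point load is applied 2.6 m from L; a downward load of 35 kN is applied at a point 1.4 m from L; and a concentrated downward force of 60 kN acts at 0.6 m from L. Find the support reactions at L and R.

L_x = 0, L_y = 73.35 kN, R_y = 51.87 kN

Resultant of the distributed load: 18.38 × 1.1 = 20.218 kN at 1.95 m from L.
ΣM about L: R_y·2.9 − (18.38·1.1)·1.95 − 10·2.6 − 35·1.4 − 60·0.6 = 0 → R_y = 150.4251/2.9 = 51.8707 ≈ 51.87 kN.
ΣF_y = 0: L_y + 51.8707 − 18.38·1.1 − 10 − 35 − 60 = 0 → L_y = 73.35 kN.
ΣF_x = 0: no horizontal applied forces, so L_x = 0.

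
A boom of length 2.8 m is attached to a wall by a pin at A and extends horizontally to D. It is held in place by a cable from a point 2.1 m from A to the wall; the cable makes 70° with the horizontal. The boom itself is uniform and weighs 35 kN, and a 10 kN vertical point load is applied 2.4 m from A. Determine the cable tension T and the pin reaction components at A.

T = 36.99 kN, A_x = 12.65 kN, A_y = 10.24 kN

ΣM about A: T·sin70°·2.1 − 35·1.4 − 10·2.4 = 0 → T = 73/(2.1·0.939693) = 36.9928 ≈ 36.99 kN.
ΣF_x = 0: A_x − T·cos70° = 0 → A_x = 36.9928 × 0.34202 = 12.65 kN.
ΣF_y = 0: A_y + T·sin70° − 35 − 10 = 0 → A_y = 45 − 36.9928 × 0.939693 = 10.24 kN.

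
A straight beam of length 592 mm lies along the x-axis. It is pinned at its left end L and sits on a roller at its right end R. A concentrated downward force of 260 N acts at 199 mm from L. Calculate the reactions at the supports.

L_x = 0, L_y = 172.6 N, R_y = 87.40 N

ΣM about L: R_y·592 − 260·199 = 0 → R_y = 51740/592 = 87.3986 ≈ 87.40 N.
ΣF_y = 0: L_y + 87.3986 − 260 = 0 → L_y = 172.6 N.
ΣF_x = 0: no horizontal applied forces, so L_x = 0.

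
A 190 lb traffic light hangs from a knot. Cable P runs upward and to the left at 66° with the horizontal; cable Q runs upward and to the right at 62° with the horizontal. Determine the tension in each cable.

ΣF_x = 0: −T_P·cos66° + T_Q·cos62° = 0 → T_Q = 0.866371·T_P.
ΣF_y = 0: T_P·sin66° + T_Q·sin62° = 190.
Substitute: T_P·(0.913545 + 0.866371·0.882948) = 190 → T_P = 113.196 ≈ 113.2 lb.
Then T_Q = 0.866371 × 113.196 = 98.07 lb.

T_P = 113.2 lb, T_Q = 98.07 lb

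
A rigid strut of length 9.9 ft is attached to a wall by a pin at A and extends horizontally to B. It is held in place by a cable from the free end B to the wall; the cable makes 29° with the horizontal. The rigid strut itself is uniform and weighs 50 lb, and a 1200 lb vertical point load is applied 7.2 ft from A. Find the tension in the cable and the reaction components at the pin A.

T = 1852 lb, A_x = 1620 lb, A_y = 352.3 lb

ΣM about A: T·sin29°·9.9 − 50·4.95 − 1200·7.2 = 0 → T = 8887.5/(9.9·0.48481) = 1851.71 ≈ 1852 lb.
ΣF_x = 0: A_x − T·cos29° = 0 → A_x = 1851.71 × 0.87462 = 1620 lb.
ΣF_y = 0: A_y + T·sin29° − 50 − 1200 = 0 → A_y = 1250 − 1851.71 × 0.48481 = 352.3 lb.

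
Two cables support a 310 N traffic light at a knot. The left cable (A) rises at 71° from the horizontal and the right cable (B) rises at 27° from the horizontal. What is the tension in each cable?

ΣF_x = 0: −T_A·cos71° + T_B·cos27° = 0 → T_B = 0.365394·T_A.
ΣF_y = 0: T_A·sin71° + T_B·sin27° = 310.
Substitute: T_A·(0.945519 + 0.365394·0.45399) = 310 → T_A = 278.926 ≈ 278.9 N.
Then T_B = 0.365394 × 278.926 = 101.9 N.

T_A = 278.9 N, T_B = 101.9 N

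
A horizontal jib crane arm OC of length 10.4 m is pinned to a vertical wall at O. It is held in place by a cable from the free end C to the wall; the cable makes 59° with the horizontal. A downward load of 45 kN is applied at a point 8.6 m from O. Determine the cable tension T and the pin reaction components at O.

ΣM about O: T·sin59°·10.4 − 45·8.6 = 0 → T = 387/(10.4·0.857167) = 43.4122 ≈ 43.41 kN.
ΣF_x = 0: O_x − T·cos59° = 0 → O_x = 43.4122 × 0.515038 = 22.36 kN.
ΣF_y = 0: O_y + T·sin59° − 45 = 0 → O_y = 45 − 43.4122 × 0.857167 = 7.788 kN.

T = 43.41 kN, O_x = 22.36 kN, O_y = 7.788 kN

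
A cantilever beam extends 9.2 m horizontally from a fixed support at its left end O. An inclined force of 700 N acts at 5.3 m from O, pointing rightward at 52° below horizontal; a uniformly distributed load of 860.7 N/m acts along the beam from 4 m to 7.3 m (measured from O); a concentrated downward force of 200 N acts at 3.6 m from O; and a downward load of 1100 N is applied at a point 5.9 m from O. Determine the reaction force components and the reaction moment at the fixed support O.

Resultant of the distributed load: 860.7 × 3.3 = 2840.31 N at 5.65 m from O.
ΣF_x = 0: O_x + 700·cos52° = 0 → O_x = -431.0 N.
ΣF_y = 0: O_y − 700·sin52° − 860.7·3.3 − 200 − 1100 = 0 → O_y = 4692 N.
ΣM about O: M_O − 700·sin52°·5.3 − (860.7·3.3)·5.65 − 200·3.6 − 1100·5.9 = 0 → M_O = 26180 N·m.

O_x = -431.0 N, O_y = 4692 N, M_O = 26180 N·m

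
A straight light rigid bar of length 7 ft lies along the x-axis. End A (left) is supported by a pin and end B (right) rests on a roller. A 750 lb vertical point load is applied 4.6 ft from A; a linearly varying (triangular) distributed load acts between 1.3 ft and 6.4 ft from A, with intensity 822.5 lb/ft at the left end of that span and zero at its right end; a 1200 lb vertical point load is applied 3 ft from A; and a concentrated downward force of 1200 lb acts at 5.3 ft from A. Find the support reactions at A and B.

A_x = 0, A_y = 2433 lb, B_y = 2815 lb

Resultant of the triangular load: ½ × 822.5 × 5.1 = 2097.375 lb, acting at 3 ft from A (one-third of the span from the peak).
Moments about A: B_y·7 − 750·4.6 − (½·822.5·5.1)·3 − 1200·3 − 1200·5.3 = 0 → B_y = 19702.125/7 = 2814.59 ≈ 2815 lb.
ΣF_y = 0: A_y + 2814.59 − 750 − ½·822.5·5.1 − 1200 − 1200 = 0 → A_y = 2433 lb.
ΣF_x = 0: no horizontal applied forces, so A_x = 0.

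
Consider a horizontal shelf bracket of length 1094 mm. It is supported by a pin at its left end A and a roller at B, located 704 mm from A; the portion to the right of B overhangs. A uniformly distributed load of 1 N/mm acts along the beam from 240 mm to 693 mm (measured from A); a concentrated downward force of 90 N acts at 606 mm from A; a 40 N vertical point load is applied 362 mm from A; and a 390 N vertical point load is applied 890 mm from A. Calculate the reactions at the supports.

A_x = 0, A_y = 81.74 N, B_y = 891.3 N

Resultant of the distributed load: 1 × 453 = 453 N at 466.5 mm from A.
ΣM about A: B_y·704 − (1·453)·466.5 − 90·606 − 40·362 − 390·890 = 0 → B_y = 627444.5/704 = 891.256 ≈ 891.3 N.
ΣF_y = 0: A_y + 891.256 − 1·453 − 90 − 40 − 390 = 0 → A_y = 81.74 N.
ΣF_x = 0: no horizontal applied forces, so A_x = 0.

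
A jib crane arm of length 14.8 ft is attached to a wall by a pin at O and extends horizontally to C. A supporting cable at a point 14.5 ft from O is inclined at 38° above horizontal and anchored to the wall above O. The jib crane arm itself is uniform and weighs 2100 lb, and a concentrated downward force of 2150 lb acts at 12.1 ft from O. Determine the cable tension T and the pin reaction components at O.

ΣM about O: T·sin38°·14.5 − 2100·7.4 − 2150·12.1 = 0 → T = 41555/(14.5·0.615661) = 4654.94 ≈ 4655 lb.
ΣF_x = 0: O_x − T·cos38° = 0 → O_x = 4654.94 × 0.788011 = 3668 lb.
ΣF_y = 0: O_y + T·sin38° − 2100 − 2150 = 0 → O_y = 4250 − 4654.94 × 0.615661 = 1384 lb.

T = 4655 lb, O_x = 3668 lb, O_y = 1384 lb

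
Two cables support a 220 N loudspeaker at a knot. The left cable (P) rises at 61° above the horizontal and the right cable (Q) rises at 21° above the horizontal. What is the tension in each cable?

ΣF_x = 0: −T_P·cos61° + T_Q·cos21° = 0 → T_Q = 0.519301·T_P.
ΣF_y = 0: T_P·sin61° + T_Q·sin21° = 220.
Substitute: T_P·(0.87462 + 0.519301·0.358368) = 220 → T_P = 207.406 ≈ 207.4 N.
Then T_Q = 0.519301 × 207.406 = 107.7 N.

T_P = 207.4 N, T_Q = 107.7 N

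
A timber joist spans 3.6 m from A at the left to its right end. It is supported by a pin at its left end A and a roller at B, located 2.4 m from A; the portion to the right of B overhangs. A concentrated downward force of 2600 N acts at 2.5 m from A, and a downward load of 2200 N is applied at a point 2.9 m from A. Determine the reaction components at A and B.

Taking moments about A: B_y·2.4 − 2600·2.5 − 2200·2.9 = 0 → B_y = 12880/2.4 = 5366.67 ≈ 5367 N.
ΣF_y = 0: A_y + 5366.67 − 2600 − 2200 = 0 → A_y = -566.7 N.
ΣF_x = 0: no horizontal applied forces, so A_x = 0.

A_x = 0, A_y = -566.7 N, B_y = 5367 N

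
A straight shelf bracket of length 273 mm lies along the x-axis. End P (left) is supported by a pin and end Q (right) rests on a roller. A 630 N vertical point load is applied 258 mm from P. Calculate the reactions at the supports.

P_x = 0, P_y = 34.62 N, Q_y = 595.4 N

Moments about P: Q_y·273 − 630·258 = 0 → Q_y = 162540/273 = 595.385 ≈ 595.4 N.
ΣF_y = 0: P_y + 595.385 − 630 = 0 → P_y = 34.62 N.
ΣF_x = 0: no horizontal applied forces, so P_x = 0.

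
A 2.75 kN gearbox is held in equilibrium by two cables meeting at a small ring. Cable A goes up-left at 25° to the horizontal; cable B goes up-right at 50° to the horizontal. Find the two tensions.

ΣF_x = 0: −T_A·cos25° + T_B·cos50° = 0 → T_B = 1.40996·T_A.
ΣF_y = 0: T_A·sin25° + T_B·sin50° = 2.75.
Substitute: T_A·(0.422618 + 1.40996·0.766044) = 2.75 → T_A = 1.83003 ≈ 1.830 kN.
Then T_B = 1.40996 × 1.83003 = 2.580 kN.

T_A = 1.830 kN, T_B = 2.580 kN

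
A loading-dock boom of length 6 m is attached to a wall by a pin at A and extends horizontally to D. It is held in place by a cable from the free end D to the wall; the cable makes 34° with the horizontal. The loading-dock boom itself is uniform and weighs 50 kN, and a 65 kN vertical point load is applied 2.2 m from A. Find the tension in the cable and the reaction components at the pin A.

T = 87.33 kN, A_x = 72.40 kN, A_y = 66.17 kN

ΣM about A: T·sin34°·6 − 50·3 − 65·2.2 = 0 → T = 293/(6·0.559193) = 87.3282 ≈ 87.33 kN.
ΣF_x = 0: A_x − T·cos34° = 0 → A_x = 87.3282 × 0.829038 = 72.40 kN.
ΣF_y = 0: A_y + T·sin34° − 50 − 65 = 0 → A_y = 115 − 87.3282 × 0.559193 = 66.17 kN.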